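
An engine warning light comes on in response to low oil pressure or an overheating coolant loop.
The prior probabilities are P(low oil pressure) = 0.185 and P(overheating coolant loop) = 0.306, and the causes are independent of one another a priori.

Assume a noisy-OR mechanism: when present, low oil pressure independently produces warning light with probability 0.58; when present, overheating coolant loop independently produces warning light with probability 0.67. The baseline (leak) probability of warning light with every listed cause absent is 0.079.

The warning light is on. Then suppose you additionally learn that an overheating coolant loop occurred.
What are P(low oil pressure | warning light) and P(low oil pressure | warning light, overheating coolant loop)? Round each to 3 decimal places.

P(low oil pressure | warning light) ≈ 0.370; P(low oil pressure | warning light, overheating coolant loop) ≈ 0.221

Under noisy-OR, P(warning light | causes) = 1 − (1−0.079)·∏(1−qᵢ) over the active causes.
Weight on low oil pressure=true, given the evidence: 0.078726 + 0.049384 = 0.128110
Normalizer over all consistent configurations: 0.079·0.815·0.694 + 0.69607·0.815·0.306 + 0.61318·0.185·0.694 + 0.872349·0.185·0.306 = 0.346386
P(low oil pressure | warning light) = 0.128110/0.346386 ≈ 0.370

Now condition on the additional information:
By total probability over both values of low oil pressure:
  P(warning light | overheating coolant loop) = 0.69607·0.815 + 0.872349·0.185
        = 0.567297 + 0.161385 = 0.728682
Configurations with low oil pressure contribute 0.161385, so
  P(low oil pressure | warning light, overheating coolant loop) = 0.161385 / 0.728682 ≈ 0.221
Conditioning on overheating coolant loop lowers the posterior on low oil pressure: the classic explaining-away effect in a common-effect structure.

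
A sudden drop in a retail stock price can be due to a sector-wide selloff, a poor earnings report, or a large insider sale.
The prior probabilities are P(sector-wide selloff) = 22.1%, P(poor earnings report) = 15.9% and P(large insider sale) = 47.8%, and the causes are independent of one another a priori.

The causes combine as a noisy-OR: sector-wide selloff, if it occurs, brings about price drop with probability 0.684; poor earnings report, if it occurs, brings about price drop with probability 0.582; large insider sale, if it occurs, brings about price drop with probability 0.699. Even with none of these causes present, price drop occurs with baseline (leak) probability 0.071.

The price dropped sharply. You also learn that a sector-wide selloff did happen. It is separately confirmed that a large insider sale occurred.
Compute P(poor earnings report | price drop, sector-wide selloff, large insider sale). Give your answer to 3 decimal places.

P(poor earnings report | price drop, sector-wide selloff, large insider sale) ≈ 0.166

Under noisy-OR, P(price drop | causes) = 1 − (1−0.071)·∏(1−qᵢ) over the active causes.
Weight on poor earnings report=true, given the evidence: 0.963064*0.159 = 0.153127
Normalizer over all consistent configurations: 0.911637*0.841 + 0.963064*0.159 = 0.919814
Posterior = 0.153127 / 0.919814 ≈ 0.166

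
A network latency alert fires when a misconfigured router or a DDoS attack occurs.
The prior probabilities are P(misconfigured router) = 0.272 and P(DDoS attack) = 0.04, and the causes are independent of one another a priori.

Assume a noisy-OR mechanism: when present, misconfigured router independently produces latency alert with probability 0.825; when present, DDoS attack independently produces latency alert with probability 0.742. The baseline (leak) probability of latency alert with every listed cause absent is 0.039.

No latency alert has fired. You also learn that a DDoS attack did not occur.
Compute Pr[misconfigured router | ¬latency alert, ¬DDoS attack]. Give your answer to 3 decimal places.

Pr[misconfigured router | ¬latency alert, ¬DDoS attack] ≈ 0.061

Under noisy-OR, P(latency alert | causes) = 1 − (1−0.039)·∏(1−qᵢ) over the active causes.
Sum P(¬latency alert|·) weighted by the priors over both values of misconfigured router:
  P(¬latency alert | ¬DDoS attack) = 0.961·0.728 + 0.168175·0.272
        = 0.699608 + 0.045744 = 0.745352
The terms with misconfigured router present sum to 0.045744, so
  P(misconfigured router | ¬latency alert, ¬DDoS attack) = 0.045744 / 0.745352 ≈ 0.061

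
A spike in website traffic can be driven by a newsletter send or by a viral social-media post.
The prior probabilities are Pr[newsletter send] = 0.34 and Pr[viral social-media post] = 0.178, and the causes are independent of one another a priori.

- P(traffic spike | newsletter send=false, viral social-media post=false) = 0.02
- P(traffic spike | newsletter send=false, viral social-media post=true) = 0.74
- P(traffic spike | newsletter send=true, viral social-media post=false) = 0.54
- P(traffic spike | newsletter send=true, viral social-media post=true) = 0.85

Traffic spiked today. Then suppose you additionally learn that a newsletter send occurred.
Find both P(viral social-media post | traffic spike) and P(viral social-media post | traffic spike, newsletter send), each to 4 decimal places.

P(traffic spike) = 0.02×0.66×0.822 + 0.74×0.66×0.178 + 0.54×0.34×0.822 + 0.85×0.34×0.178 = 0.010850 + 0.086935 + 0.150919 + 0.051442 = 0.300146
Of this, 0.138377 comes from 0.086935 + 0.051442 (the viral social-media post=true cases).
Hence the posterior is 0.138377/0.300146 ≈ 0.4610.

Now condition on the additional information:
P(traffic spike | newsletter send) = 0.54×0.822 + 0.85×0.178 = 0.443880 + 0.151300 = 0.595180
The viral social-media post-present share is 0.85×0.178 = 0.151300.
P(viral social-media post | traffic spike, newsletter send) = 0.151300 / 0.595180 ≈ 0.2542
This is intercausal reasoning (explaining away): once newsletter send accounts for the traffic spike, viral social-media post becomes less likely.

P(viral social-media post | traffic spike) ≈ 0.4610; P(viral social-media post | traffic spike, newsletter send) ≈ 0.2542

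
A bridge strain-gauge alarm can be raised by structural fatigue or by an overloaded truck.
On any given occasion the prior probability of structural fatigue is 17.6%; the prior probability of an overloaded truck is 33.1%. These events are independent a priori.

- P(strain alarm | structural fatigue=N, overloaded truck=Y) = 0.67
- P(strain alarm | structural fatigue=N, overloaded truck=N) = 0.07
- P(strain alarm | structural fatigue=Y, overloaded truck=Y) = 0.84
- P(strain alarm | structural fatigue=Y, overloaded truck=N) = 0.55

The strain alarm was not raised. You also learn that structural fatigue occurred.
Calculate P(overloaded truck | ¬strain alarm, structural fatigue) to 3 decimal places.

Numerator (weight on configurations with overloaded truck): 0.16·0.331 = 0.052960
Denominator P(¬strain alarm | structural fatigue): 0.45·0.669 + 0.16·0.331 = 0.354010
Posterior = 0.052960 / 0.354010 ≈ 0.150

P(overloaded truck | ¬strain alarm, structural fatigue) ≈ 0.150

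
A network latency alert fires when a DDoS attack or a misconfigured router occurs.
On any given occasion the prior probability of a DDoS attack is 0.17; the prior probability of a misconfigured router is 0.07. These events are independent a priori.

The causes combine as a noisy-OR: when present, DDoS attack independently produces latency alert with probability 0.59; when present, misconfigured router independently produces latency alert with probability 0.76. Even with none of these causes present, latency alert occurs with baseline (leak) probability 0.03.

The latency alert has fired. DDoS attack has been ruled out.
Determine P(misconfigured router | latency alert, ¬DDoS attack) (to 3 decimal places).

P(misconfigured router | latency alert, ¬DDoS attack) ≈ 0.658

Under noisy-OR, P(latency alert | causes) = 1 − (1−0.03)·∏(1−qᵢ) over the active causes.
Weight on misconfigured router=true, given the evidence: 0.7672×0.07 = 0.053704
Denominator P(latency alert | ¬DDoS attack): 0.03×0.93 + 0.7672×0.07 = 0.081604
P(misconfigured router | latency alert, ¬DDoS attack) = 0.053704/0.081604 ≈ 0.658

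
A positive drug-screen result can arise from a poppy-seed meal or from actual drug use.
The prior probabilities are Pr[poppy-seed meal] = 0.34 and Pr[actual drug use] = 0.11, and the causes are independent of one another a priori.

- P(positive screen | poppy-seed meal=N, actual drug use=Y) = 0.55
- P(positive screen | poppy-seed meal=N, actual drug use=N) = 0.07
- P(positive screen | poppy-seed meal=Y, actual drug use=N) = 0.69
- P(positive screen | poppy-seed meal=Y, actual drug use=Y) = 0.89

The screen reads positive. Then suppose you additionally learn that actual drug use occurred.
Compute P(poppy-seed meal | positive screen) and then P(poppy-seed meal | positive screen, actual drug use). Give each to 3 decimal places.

P(poppy-seed meal | positive screen) ≈ 0.749; P(poppy-seed meal | positive screen, actual drug use) ≈ 0.455

Sum P(positive screen|·) weighted by the priors over the 4 (poppy-seed meal, actual drug use) configurations:
  P(positive screen) = 0.07*0.66*0.89 + 0.55*0.66*0.11 + 0.69*0.34*0.89 + 0.89*0.34*0.11
        = 0.041118 + 0.039930 + 0.208794 + 0.033286 = 0.323128
Configurations with poppy-seed meal contribute 0.242080, so
  P(poppy-seed meal | positive screen) = 0.242080 / 0.323128 ≈ 0.749

Now also conditioning on actual drug use=true:
P(positive screen | actual drug use) = 0.55·0.66 + 0.89·0.34 = 0.363000 + 0.302600 = 0.665600
The poppy-seed meal-present share is 0.89·0.34 = 0.302600.
P(poppy-seed meal | positive screen, actual drug use) = 0.302600 / 0.665600 ≈ 0.455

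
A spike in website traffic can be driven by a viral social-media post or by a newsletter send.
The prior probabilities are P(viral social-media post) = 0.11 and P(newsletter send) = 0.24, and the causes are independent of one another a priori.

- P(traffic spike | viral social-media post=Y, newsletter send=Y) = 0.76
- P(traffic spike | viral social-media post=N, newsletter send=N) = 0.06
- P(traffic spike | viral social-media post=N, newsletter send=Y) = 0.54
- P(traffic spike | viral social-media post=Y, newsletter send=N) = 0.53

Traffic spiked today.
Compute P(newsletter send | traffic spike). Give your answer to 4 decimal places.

P(newsletter send | traffic spike) ≈ 0.6147

Sum P(traffic spike|·) weighted by the priors over the 4 (viral social-media post, newsletter send) configurations:
  P(traffic spike) = 0.06*0.89*0.76 + 0.54*0.89*0.24 + 0.53*0.11*0.76 + 0.76*0.11*0.24
        = 0.040584 + 0.115344 + 0.044308 + 0.020064 = 0.220300
The terms with newsletter send present sum to 0.135408, so
  P(newsletter send | traffic spike) = 0.135408 / 0.220300 ≈ 0.6147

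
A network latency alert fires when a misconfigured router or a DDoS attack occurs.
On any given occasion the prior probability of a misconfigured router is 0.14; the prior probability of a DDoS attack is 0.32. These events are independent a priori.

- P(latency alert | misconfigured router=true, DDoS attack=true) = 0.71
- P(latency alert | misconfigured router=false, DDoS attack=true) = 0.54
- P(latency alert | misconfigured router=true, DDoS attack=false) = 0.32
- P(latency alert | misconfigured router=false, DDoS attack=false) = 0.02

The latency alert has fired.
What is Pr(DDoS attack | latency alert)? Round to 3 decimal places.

P(latency alert) = 0.02×0.86×0.68 + 0.54×0.86×0.32 + 0.32×0.14×0.68 + 0.71×0.14×0.32 = 0.011696 + 0.148608 + 0.030464 + 0.031808 = 0.222576
Restricting to configurations with DDoS attack present: 0.148608 + 0.031808 = 0.180416.
P(DDoS attack | latency alert) = 0.180416 / 0.222576 ≈ 0.811

Pr(DDoS attack | latency alert) ≈ 0.811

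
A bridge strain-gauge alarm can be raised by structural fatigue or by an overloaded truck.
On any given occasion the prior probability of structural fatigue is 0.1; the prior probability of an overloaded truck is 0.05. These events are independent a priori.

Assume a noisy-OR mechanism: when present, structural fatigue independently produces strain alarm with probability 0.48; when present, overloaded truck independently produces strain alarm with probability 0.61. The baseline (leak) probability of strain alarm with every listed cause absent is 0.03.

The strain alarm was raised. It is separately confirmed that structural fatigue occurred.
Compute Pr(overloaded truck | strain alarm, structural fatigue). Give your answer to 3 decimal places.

Under noisy-OR, P(strain alarm | causes) = 1 − (1−0.03)·∏(1−qᵢ) over the active causes.
Numerator (weight on configurations with overloaded truck): 0.803284×0.05 = 0.040164
Denominator P(strain alarm | structural fatigue): 0.4956×0.95 + 0.803284×0.05 = 0.510984
Posterior = 0.040164 / 0.510984 ≈ 0.079

Pr(overloaded truck | strain alarm, structural fatigue) ≈ 0.079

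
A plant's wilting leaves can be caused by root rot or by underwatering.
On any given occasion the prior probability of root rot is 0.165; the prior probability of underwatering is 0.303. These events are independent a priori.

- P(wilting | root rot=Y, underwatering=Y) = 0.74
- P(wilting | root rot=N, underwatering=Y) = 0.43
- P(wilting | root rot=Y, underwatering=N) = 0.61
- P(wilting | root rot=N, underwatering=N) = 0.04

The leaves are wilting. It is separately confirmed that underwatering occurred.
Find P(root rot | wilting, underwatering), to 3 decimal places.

P(wilting | underwatering) = 0.43·0.835 + 0.74·0.165 = 0.359050 + 0.122100 = 0.481150
The root rot-present share is 0.74·0.165 = 0.122100.
P(root rot | wilting, underwatering) = 0.122100 / 0.481150 ≈ 0.254

P(root rot | wilting, underwatering) ≈ 0.254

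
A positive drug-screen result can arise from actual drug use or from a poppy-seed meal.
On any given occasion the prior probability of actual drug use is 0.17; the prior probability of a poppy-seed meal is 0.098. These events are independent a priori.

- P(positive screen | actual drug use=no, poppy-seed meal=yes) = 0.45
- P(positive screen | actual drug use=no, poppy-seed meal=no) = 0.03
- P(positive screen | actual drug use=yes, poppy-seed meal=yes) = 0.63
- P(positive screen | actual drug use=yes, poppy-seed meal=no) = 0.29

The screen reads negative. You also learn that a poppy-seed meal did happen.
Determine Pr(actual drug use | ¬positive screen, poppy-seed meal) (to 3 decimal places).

Pr(actual drug use | ¬positive screen, poppy-seed meal) ≈ 0.121

For the numerator, keep only actual drug use=true terms: 0.37·0.17 = 0.062900
Normalizer over all consistent configurations: 0.55·0.83 + 0.37·0.17 = 0.519400
P(actual drug use | ¬positive screen, poppy-seed meal) = 0.062900/0.519400 ≈ 0.121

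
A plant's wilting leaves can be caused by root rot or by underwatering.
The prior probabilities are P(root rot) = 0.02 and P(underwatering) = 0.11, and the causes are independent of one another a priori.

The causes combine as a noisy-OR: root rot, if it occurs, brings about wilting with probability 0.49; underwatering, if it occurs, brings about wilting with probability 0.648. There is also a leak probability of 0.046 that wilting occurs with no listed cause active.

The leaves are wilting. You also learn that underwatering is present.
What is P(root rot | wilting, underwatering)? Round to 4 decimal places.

P(root rot | wilting, underwatering) ≈ 0.0248

Under noisy-OR, P(wilting | causes) = 1 − (1−0.046)·∏(1−qᵢ) over the active causes.
Enumerate both values of root rot and weight by the priors:
  P(wilting | underwatering) = 0.664192*0.98 + 0.828738*0.02
        = 0.650908 + 0.016575 = 0.667483
The terms with root rot present sum to 0.016575, so
  P(root rot | wilting, underwatering) = 0.016575 / 0.667483 ≈ 0.0248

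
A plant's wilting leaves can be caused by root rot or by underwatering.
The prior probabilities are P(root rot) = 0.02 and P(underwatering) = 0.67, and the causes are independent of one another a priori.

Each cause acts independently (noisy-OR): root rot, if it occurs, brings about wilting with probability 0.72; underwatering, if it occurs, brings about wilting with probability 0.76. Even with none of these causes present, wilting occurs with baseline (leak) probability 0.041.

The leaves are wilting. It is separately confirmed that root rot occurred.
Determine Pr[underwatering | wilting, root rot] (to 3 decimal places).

Pr[underwatering | wilting, root rot] ≈ 0.722

Under noisy-OR, P(wilting | causes) = 1 − (1−0.041)·∏(1−qᵢ) over the active causes.
Weight on underwatering=true, given the evidence: 0.935555*0.67 = 0.626822
The normalizing constant is 0.73148*0.33 + 0.935555*0.67 = 0.868210
Posterior = 0.626822 / 0.868210 ≈ 0.722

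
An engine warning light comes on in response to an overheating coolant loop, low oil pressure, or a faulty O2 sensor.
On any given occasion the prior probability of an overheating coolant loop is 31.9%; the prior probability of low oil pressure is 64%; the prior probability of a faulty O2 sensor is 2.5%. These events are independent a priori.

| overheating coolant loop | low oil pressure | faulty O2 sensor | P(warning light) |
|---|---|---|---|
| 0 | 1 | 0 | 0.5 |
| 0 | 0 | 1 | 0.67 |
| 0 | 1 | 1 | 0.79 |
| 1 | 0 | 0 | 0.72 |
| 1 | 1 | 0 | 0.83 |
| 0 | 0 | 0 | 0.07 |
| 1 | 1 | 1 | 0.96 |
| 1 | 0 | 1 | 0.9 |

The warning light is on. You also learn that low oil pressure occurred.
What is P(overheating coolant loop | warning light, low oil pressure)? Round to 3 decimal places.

Weight on overheating coolant loop=true, given the evidence: 0.258151 + 0.007656 = 0.265807
The normalizing constant is 0.5*0.681*0.975 + 0.79*0.681*0.025 + 0.83*0.319*0.975 + 0.96*0.319*0.025 = 0.611244
Posterior = 0.265807 / 0.611244 ≈ 0.435

P(overheating coolant loop | warning light, low oil pressure) ≈ 0.435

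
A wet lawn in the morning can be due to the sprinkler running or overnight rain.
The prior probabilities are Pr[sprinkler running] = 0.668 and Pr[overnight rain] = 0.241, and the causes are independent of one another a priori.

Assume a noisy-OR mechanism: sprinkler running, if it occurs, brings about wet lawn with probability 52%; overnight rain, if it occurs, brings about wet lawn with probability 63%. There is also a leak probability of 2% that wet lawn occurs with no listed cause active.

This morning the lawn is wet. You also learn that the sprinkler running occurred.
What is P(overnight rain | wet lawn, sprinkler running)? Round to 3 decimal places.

P(overnight rain | wet lawn, sprinkler running) ≈ 0.331

Under noisy-OR, P(wet lawn | causes) = 1 − (1−0.02)·∏(1−qᵢ) over the active causes.
Weight on overnight rain=true, given the evidence: 0.825952·0.241 = 0.199054
Denominator P(wet lawn | sprinkler running): 0.5296·0.759 + 0.825952·0.241 = 0.601020
Posterior = 0.199054 / 0.601020 ≈ 0.331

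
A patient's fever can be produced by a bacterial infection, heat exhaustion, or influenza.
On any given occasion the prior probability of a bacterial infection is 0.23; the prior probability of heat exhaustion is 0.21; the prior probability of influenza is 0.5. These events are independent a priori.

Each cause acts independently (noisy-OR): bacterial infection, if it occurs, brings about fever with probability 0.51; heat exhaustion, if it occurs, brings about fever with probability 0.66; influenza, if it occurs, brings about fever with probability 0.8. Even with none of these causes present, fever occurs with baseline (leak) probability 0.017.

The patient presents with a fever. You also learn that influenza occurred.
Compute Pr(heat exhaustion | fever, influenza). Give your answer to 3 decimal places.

Under noisy-OR, P(fever | causes) = 1 − (1−0.017)·∏(1−qᵢ) over the active causes.
Enumerate the 4 (bacterial infection, heat exhaustion) configurations and weight by the priors:
  P(fever | influenza) = 0.8034×0.77×0.79 + 0.933156×0.77×0.21 + 0.903666×0.23×0.79 + 0.967246×0.23×0.21
        = 0.488708 + 0.150891 + 0.164196 + 0.046718 = 0.850513
The terms with heat exhaustion present sum to 0.197609, so
  P(heat exhaustion | fever, influenza) = 0.197609 / 0.850513 ≈ 0.232

Pr(heat exhaustion | fever, influenza) ≈ 0.232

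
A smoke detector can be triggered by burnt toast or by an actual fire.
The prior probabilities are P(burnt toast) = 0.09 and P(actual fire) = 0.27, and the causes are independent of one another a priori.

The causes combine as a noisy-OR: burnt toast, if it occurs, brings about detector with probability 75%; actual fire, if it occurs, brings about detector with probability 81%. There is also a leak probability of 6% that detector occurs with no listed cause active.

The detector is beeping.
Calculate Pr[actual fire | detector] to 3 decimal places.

Pr[actual fire | detector] ≈ 0.714

Under noisy-OR, P(detector | causes) = 1 − (1−0.06)·∏(1−qᵢ) over the active causes.
Enumerate the 4 (burnt toast, actual fire) configurations and weight by the priors:
  P(detector) = 0.06*0.91*0.73 + 0.8214*0.91*0.27 + 0.765*0.09*0.73 + 0.95535*0.09*0.27
        = 0.039858 + 0.201818 + 0.050260 + 0.023215 = 0.315151
Configurations with actual fire contribute 0.225033, so
  P(actual fire | detector) = 0.225033 / 0.315151 ≈ 0.714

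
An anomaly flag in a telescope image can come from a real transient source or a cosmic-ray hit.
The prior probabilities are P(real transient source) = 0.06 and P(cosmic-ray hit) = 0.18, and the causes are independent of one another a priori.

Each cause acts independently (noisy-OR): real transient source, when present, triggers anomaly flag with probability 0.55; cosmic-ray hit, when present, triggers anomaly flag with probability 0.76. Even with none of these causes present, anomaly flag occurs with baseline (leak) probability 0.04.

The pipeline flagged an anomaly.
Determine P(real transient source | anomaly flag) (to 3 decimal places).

P(real transient source | anomaly flag) ≈ 0.189

Under noisy-OR, P(anomaly flag | causes) = 1 − (1−0.04)·∏(1−qᵢ) over the active causes.
Sum P(anomaly flag|·) weighted by the priors over the 4 (real transient source, cosmic-ray hit) configurations:
  P(anomaly flag) = 0.04·0.94·0.82 + 0.7696·0.94·0.18 + 0.568·0.06·0.82 + 0.89632·0.06·0.18
        = 0.030832 + 0.130216 + 0.027946 + 0.009680 = 0.198674
The terms with real transient source present sum to 0.037626, so
  P(real transient source | anomaly flag) = 0.037626 / 0.198674 ≈ 0.189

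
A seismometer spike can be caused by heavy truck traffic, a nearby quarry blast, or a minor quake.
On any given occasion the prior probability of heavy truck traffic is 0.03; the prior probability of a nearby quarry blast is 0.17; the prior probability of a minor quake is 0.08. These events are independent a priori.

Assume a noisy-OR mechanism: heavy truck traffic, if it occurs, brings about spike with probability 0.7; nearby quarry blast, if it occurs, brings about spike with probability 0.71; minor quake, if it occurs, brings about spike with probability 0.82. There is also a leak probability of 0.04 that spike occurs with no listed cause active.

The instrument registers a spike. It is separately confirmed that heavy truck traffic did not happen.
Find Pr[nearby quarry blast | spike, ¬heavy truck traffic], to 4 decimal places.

Under noisy-OR, P(spike | causes) = 1 − (1−0.04)·∏(1−qᵢ) over the active causes.
Enumerate the 4 (nearby quarry blast, minor quake) configurations and weight by the priors:
  P(spike | ¬heavy truck traffic) = 0.04×0.83×0.92 + 0.8272×0.83×0.08 + 0.7216×0.17×0.92 + 0.949888×0.17×0.08
        = 0.030544 + 0.054926 + 0.112858 + 0.012918 = 0.211246
Configurations with nearby quarry blast contribute 0.125776, so
  P(nearby quarry blast | spike, ¬heavy truck traffic) = 0.125776 / 0.211246 ≈ 0.5954

Pr[nearby quarry blast | spike, ¬heavy truck traffic] ≈ 0.5954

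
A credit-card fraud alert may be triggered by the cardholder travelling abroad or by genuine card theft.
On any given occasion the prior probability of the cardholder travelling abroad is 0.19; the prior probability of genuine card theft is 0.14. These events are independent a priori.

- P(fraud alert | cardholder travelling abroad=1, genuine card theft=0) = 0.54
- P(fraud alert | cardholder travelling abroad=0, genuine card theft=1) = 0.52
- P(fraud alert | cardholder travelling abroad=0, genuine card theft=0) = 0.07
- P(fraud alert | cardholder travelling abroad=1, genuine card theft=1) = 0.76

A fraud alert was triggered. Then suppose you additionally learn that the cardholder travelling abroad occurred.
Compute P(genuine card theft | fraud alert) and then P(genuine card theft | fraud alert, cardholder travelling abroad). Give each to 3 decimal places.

By total probability over the 4 (cardholder travelling abroad, genuine card theft) configurations:
  P(fraud alert) = 0.07·0.81·0.86 + 0.52·0.81·0.14 + 0.54·0.19·0.86 + 0.76·0.19·0.14
        = 0.048762 + 0.058968 + 0.088236 + 0.020216 = 0.216182
Configurations with genuine card theft contribute 0.079184, so
  P(genuine card theft | fraud alert) = 0.079184 / 0.216182 ≈ 0.366

Now condition on the additional information:
P(fraud alert | cardholder travelling abroad) = 0.54·0.86 + 0.76·0.14 = 0.464400 + 0.106400 = 0.570800
Restricting to configurations with genuine card theft present: 0.76·0.14 = 0.106400.
Hence the posterior is 0.106400/0.570800 ≈ 0.186.
— cardholder travelling abroad explains away the evidence for genuine card theft.

P(genuine card theft | fraud alert) ≈ 0.366; P(genuine card theft | fraud alert, cardholder travelling abroad) ≈ 0.186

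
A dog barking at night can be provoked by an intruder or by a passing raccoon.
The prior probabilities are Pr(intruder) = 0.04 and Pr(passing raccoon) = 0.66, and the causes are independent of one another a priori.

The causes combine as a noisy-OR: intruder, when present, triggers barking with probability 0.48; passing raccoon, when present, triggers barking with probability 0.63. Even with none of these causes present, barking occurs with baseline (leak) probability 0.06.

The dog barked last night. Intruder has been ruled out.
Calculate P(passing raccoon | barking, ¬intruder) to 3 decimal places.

P(passing raccoon | barking, ¬intruder) ≈ 0.955

Under noisy-OR, P(barking | causes) = 1 − (1−0.06)·∏(1−qᵢ) over the active causes.
Numerator (weight on configurations with passing raccoon): 0.6522×0.66 = 0.430452
The normalizing constant is 0.06×0.34 + 0.6522×0.66 = 0.450852
P(passing raccoon | barking, ¬intruder) = 0.430452/0.450852 ≈ 0.955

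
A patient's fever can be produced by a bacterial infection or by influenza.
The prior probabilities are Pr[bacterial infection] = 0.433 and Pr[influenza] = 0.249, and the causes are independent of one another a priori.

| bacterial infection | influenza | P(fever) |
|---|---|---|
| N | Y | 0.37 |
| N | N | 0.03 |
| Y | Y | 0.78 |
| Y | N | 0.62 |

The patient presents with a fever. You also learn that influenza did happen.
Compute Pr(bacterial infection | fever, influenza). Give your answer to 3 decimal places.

Pr(bacterial infection | fever, influenza) ≈ 0.617

For the numerator, keep only bacterial infection=true terms: 0.78·0.433 = 0.337740
Denominator P(fever | influenza): 0.37·0.567 + 0.78·0.433 = 0.547530
P(bacterial infection | fever, influenza) = 0.337740/0.547530 ≈ 0.617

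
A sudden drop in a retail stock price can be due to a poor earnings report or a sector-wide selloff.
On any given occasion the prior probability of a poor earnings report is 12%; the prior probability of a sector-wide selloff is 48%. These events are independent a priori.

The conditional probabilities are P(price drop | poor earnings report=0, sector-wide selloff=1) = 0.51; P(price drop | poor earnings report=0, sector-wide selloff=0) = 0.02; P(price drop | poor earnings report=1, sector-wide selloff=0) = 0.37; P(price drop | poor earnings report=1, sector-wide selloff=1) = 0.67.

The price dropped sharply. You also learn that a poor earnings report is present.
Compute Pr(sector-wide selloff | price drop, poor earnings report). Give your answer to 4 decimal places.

Pr(sector-wide selloff | price drop, poor earnings report) ≈ 0.6257

Numerator (weight on configurations with sector-wide selloff): 0.67·0.48 = 0.321600
Denominator P(price drop | poor earnings report): 0.37·0.52 + 0.67·0.48 = 0.514000
Posterior = 0.321600 / 0.514000 ≈ 0.6257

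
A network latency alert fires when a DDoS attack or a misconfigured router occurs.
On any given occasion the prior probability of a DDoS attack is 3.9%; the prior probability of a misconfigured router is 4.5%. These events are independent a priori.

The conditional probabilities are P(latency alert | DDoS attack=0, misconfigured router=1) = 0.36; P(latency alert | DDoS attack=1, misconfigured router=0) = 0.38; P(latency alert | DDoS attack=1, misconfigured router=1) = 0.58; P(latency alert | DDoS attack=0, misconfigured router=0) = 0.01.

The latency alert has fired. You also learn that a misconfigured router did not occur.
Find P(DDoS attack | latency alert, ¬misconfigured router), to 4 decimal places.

Sum P(latency alert|·) weighted by the priors over both values of DDoS attack:
  P(latency alert | ¬misconfigured router) = 0.01×0.961 + 0.38×0.039
        = 0.009610 + 0.014820 = 0.024430
Configurations with DDoS attack contribute 0.014820, so
  P(DDoS attack | latency alert, ¬misconfigured router) = 0.014820 / 0.024430 ≈ 0.6066

P(DDoS attack | latency alert, ¬misconfigured router) ≈ 0.6066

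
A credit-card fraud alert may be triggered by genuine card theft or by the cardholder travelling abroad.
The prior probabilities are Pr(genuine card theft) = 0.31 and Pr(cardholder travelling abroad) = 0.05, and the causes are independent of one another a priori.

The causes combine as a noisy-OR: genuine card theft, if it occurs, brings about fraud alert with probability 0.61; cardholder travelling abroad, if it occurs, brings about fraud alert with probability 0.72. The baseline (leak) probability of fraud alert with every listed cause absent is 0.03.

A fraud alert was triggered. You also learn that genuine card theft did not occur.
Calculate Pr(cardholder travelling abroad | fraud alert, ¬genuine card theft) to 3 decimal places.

Pr(cardholder travelling abroad | fraud alert, ¬genuine card theft) ≈ 0.561

Under noisy-OR, P(fraud alert | causes) = 1 − (1−0.03)·∏(1−qᵢ) over the active causes.
By total probability over both values of cardholder travelling abroad:
  P(fraud alert | ¬genuine card theft) = 0.03×0.95 + 0.7284×0.05
        = 0.028500 + 0.036420 = 0.064920
Configurations with cardholder travelling abroad contribute 0.036420, so
  P(cardholder travelling abroad | fraud alert, ¬genuine card theft) = 0.036420 / 0.064920 ≈ 0.561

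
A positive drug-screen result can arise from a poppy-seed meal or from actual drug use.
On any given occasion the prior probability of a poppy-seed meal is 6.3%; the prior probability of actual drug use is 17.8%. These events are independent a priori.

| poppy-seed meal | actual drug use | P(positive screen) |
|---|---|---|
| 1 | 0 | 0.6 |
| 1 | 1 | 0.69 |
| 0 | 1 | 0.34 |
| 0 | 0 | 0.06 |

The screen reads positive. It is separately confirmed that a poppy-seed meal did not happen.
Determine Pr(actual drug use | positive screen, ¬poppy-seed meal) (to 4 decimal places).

P(positive screen | ¬poppy-seed meal) = 0.06*0.822 + 0.34*0.178 = 0.049320 + 0.060520 = 0.109840
The actual drug use-present share is 0.34*0.178 = 0.060520.
Hence the posterior is 0.060520/0.109840 ≈ 0.5510.

Pr(actual drug use | positive screen, ¬poppy-seed meal) ≈ 0.5510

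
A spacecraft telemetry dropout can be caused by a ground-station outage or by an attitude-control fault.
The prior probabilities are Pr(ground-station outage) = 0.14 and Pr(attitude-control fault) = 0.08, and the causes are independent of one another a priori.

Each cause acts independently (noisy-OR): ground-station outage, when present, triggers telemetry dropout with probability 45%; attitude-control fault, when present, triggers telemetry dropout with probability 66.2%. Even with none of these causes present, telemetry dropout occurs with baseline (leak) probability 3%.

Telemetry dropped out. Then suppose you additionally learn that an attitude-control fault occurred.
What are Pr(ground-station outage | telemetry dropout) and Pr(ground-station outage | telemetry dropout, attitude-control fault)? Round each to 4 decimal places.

Under noisy-OR, P(telemetry dropout | causes) = 1 − (1−0.03)·∏(1−qᵢ) over the active causes.
For the numerator, keep only ground-station outage=true terms: 0.060085 + 0.009180 = 0.069265
Denominator P(telemetry dropout): 0.03*0.86*0.92 + 0.67214*0.86*0.08 + 0.4665*0.14*0.92 + 0.819677*0.14*0.08 = 0.139244
Posterior = 0.069265 / 0.139244 ≈ 0.4974

Now also conditioning on attitude-control fault=true:
Weight on ground-station outage=true, given the evidence: 0.819677×0.14 = 0.114755
The normalizing constant is 0.67214×0.86 + 0.819677×0.14 = 0.692795
Posterior = 0.114755 / 0.692795 ≈ 0.1656
This is intercausal reasoning (explaining away): once attitude-control fault accounts for the telemetry dropout, ground-station outage becomes less likely.

Pr(ground-station outage | telemetry dropout) ≈ 0.4974; Pr(ground-station outage | telemetry dropout, attitude-control fault) ≈ 0.1656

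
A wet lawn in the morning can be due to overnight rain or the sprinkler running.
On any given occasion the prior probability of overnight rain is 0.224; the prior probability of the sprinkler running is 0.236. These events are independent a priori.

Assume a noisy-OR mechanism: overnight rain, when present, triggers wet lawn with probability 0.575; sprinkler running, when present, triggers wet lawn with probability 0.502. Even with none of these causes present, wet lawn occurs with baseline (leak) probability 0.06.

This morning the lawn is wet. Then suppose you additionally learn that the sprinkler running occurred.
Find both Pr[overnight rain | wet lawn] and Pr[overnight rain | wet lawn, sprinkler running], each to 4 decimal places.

Under noisy-OR, P(wet lawn | causes) = 1 − (1−0.06)·∏(1−qᵢ) over the active causes.
By total probability over the 4 (overnight rain, sprinkler running) configurations:
  P(wet lawn) = 0.06×0.776×0.764 + 0.53188×0.776×0.236 + 0.6005×0.224×0.764 + 0.801049×0.224×0.236
        = 0.035572 + 0.097406 + 0.102767 + 0.042347 = 0.278092
The terms with overnight rain present sum to 0.145114, so
  P(overnight rain | wet lawn) = 0.145114 / 0.278092 ≈ 0.5218

Now condition on the additional information:
Weight on overnight rain=true, given the evidence: 0.801049*0.224 = 0.179435
Normalizer over all consistent configurations: 0.53188*0.776 + 0.801049*0.224 = 0.592174
Posterior = 0.179435 / 0.592174 ≈ 0.3030
Conditioning on sprinkler running lowers the posterior on overnight rain: the classic explaining-away effect in a common-effect structure.

Pr[overnight rain | wet lawn] ≈ 0.5218; Pr[overnight rain | wet lawn, sprinkler running] ≈ 0.3030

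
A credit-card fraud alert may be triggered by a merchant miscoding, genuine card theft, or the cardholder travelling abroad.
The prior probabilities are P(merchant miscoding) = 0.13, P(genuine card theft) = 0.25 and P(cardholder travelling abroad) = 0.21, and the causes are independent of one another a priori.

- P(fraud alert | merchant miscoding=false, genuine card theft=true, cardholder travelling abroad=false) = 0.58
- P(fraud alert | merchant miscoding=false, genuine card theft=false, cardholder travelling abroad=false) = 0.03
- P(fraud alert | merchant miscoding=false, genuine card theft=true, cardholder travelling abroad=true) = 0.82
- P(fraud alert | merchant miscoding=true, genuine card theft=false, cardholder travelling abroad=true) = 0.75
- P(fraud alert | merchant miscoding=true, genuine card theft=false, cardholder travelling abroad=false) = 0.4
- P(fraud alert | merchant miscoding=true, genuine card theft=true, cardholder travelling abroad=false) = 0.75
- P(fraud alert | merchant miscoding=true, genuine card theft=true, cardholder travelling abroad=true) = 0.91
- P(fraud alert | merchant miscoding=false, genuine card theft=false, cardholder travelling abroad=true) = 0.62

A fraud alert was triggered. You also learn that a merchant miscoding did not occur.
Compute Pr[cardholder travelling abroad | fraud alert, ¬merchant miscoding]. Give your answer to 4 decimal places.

Numerator (weight on configurations with cardholder travelling abroad): 0.097650 + 0.043050 = 0.140700
Normalizer over all consistent configurations: 0.03*0.75*0.79 + 0.62*0.75*0.21 + 0.58*0.25*0.79 + 0.82*0.25*0.21 = 0.273025
Posterior = 0.140700 / 0.273025 ≈ 0.5153

Pr[cardholder travelling abroad | fraud alert, ¬merchant miscoding] ≈ 0.5153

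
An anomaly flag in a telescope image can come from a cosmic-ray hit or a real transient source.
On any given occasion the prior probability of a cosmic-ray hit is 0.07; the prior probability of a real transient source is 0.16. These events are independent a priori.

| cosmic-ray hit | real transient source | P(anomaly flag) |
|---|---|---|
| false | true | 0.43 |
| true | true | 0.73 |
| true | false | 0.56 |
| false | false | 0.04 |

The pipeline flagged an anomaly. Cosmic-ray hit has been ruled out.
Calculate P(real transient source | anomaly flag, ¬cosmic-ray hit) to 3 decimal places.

P(real transient source | anomaly flag, ¬cosmic-ray hit) ≈ 0.672

P(anomaly flag | ¬cosmic-ray hit) = 0.04*0.84 + 0.43*0.16 = 0.033600 + 0.068800 = 0.102400
Of this, 0.068800 comes from 0.43*0.16 (the real transient source=true cases).
P(real transient source | anomaly flag, ¬cosmic-ray hit) = 0.068800 / 0.102400 ≈ 0.672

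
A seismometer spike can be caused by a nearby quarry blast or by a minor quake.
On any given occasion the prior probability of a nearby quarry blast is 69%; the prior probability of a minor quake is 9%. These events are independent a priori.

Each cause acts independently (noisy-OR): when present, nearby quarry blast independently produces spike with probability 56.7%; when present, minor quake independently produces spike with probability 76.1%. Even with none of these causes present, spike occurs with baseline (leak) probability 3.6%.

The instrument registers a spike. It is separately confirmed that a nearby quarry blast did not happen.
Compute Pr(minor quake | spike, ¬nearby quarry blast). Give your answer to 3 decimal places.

Pr(minor quake | spike, ¬nearby quarry blast) ≈ 0.679

Under noisy-OR, P(spike | causes) = 1 − (1−0.036)·∏(1−qᵢ) over the active causes.
By total probability over both values of minor quake:
  P(spike | ¬nearby quarry blast) = 0.036·0.91 + 0.769604·0.09
        = 0.032760 + 0.069264 = 0.102024
The terms with minor quake present sum to 0.069264, so
  P(minor quake | spike, ¬nearby quarry blast) = 0.069264 / 0.102024 ≈ 0.679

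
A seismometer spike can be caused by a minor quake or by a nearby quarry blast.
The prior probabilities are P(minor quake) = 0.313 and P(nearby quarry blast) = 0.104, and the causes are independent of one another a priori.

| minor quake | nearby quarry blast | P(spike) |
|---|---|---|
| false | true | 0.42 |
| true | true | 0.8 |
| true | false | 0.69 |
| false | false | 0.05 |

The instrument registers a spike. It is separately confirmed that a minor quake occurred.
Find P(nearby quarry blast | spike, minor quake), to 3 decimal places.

Sum P(spike|·) weighted by the priors over both values of nearby quarry blast:
  P(spike | minor quake) = 0.69*0.896 + 0.8*0.104
        = 0.618240 + 0.083200 = 0.701440
Keeping only the nearby quarry blast-present terms gives 0.083200, so
  P(nearby quarry blast | spike, minor quake) = 0.083200 / 0.701440 ≈ 0.119

P(nearby quarry blast | spike, minor quake) ≈ 0.119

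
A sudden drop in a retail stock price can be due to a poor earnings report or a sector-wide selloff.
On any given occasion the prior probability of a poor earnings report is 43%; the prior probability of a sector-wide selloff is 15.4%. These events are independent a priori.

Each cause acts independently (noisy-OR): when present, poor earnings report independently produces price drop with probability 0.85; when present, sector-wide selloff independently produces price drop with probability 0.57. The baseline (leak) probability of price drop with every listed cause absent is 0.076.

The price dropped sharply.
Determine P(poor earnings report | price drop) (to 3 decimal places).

Under noisy-OR, P(price drop | causes) = 1 − (1−0.076)·∏(1−qᵢ) over the active causes.
P(price drop) = 0.076×0.57×0.846 + 0.60268×0.57×0.154 + 0.8614×0.43×0.846 + 0.940402×0.43×0.154 = 0.036649 + 0.052903 + 0.313360 + 0.062273 = 0.465185
Restricting to configurations with poor earnings report present: 0.313360 + 0.062273 = 0.375633.
Hence the posterior is 0.375633/0.465185 ≈ 0.807.

P(poor earnings report | price drop) ≈ 0.807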